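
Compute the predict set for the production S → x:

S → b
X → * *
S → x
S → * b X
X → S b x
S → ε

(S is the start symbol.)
{ 'x' }

PREDICT(S → x) = (FIRST(RHS) \ {ε}) ∪ (FOLLOW(S) if ε ∈ FIRST(RHS), i.e. RHS ⇒* ε)
FIRST(x) = { 'x' }
ε ∉ FIRST(x), so FOLLOW(S) is not added.
PREDICT(S → x) = { 'x' }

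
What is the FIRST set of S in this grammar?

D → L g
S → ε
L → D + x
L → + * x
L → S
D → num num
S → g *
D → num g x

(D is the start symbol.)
{ 'g', ε }

From S → ε:
  - ε-production, so ε ∈ FIRST(S)
From S → g *:
  - g is a terminal: add 'g' and stop

Collecting: FIRST(S) = { 'g', ε }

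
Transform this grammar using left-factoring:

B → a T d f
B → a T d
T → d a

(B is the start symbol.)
Left-factoring transforms A → αβ₁ | αβ₂ into A → αA' and A' → β₁ | β₂
(α is the longest common prefix among the alternatives). Repeat until
no nonterminal has two alternatives with a common prefix.

Round 1: B has alternatives sharing prefix 'a T d'. Introduce B': B → a T d B'
  Add: B' → f
  Add: B' → ε

No remaining common prefixes — done.

Resulting grammar:
B → a T d B'
B' → f
B' → ε
T → d a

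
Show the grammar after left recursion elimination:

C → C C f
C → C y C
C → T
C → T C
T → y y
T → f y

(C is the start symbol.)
C is directly left-recursive. The standard transformation for
  A → A α₁ | ... | A α_m | β₁ | ... | β_n
is
  A  → β₁ A' | ... | β_n A'
  A' → α₁ A' | ... | α_m A' | ε

C → T becomes C → T C'
C → T C becomes C → T C C'
C → C C f becomes C' → C f C'
C → C y C becomes C' → y C C'
Add C' → ε

Productions for other non-terminals are unchanged:
  T → y y
  T → f y

Resulting grammar:
C → T C'
C → T C C'
C' → C f C'
C' → y C C'
C' → ε
T → y y
T → f y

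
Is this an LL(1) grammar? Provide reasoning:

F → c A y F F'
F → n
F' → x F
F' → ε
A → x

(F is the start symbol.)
No. Predict set conflict for F': { 'x' }

A grammar is LL(1) if for each non-terminal N with multiple productions, the predict sets of those productions are pairwise disjoint, where PREDICT(N → α) = (FIRST(α) \ {ε}) ∪ (FOLLOW(N) if α ⇒* ε).

Relevant sets:
  FOLLOW(F') = { $, 'x' }

For F:
  PREDICT(F → c A y F F') = { 'c' }
  PREDICT(F → n) = { 'n' }
For F':
  PREDICT(F' → x F) = { 'x' }
  PREDICT(F' → ε) = { $, 'x' }
A has a single production, so nothing to check there.

Conflict found: Predict set conflict for F': { 'x' }
The grammar is NOT LL(1).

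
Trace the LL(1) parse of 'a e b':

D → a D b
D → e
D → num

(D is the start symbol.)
LL(1) parsing maintains a stack (initially the start symbol over $) and the input. At each step: if the stack top is a terminal, match it against the current input token; if it is a non-terminal N, replace it with the RHS of M[N, lookahead] (the unique production whose predict set contains the lookahead).

Stack is shown with the top on the left.

Stack    Input    Action
------------------------
D $      a e b $  output D → a D b
a D b $  a e b $  match 'a'
D b $    e b $    output D → e
e b $    e b $    match 'e'
b $      b $      match 'b'
$        $        accept

The string is accepted.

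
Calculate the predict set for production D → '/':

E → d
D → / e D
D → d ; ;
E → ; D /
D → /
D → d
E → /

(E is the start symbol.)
PREDICT(D → '/') = (FIRST(RHS) \ {ε}) ∪ (FOLLOW(D) if ε ∈ FIRST(RHS), i.e. RHS ⇒* ε)
FIRST('/') = { '/' }
ε ∉ FIRST('/'), so FOLLOW(D) is not added.
PREDICT(D → '/') = { '/' }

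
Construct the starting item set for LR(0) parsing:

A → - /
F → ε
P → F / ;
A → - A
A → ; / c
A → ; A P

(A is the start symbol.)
First, augment the grammar with A' → A
I₀ = CLOSURE({ [A' → . A] }):
  [A' → . A] has the dot before A: add [A → . - /], [A → . - A], [A → . ; / c], [A → . ; A P]
No further items can be added.

I₀ = { [A → . - /], [A → . - A], [A → . ; / c], [A → . ; A P], [A' → . A] }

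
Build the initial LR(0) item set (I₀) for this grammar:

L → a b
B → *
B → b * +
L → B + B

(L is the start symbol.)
First, augment the grammar with L' → L
I₀ = CLOSURE({ [L' → . L] }):
  [L' → . L] has the dot before L: add [L → . a b], [L → . B + B]
  [L → . B + B] has the dot before B: add [B → . *], [B → . b * +]
No further items can be added.

I₀ = { [B → . *], [B → . b * +], [L → . B + B], [L → . a b], [L' → . L] }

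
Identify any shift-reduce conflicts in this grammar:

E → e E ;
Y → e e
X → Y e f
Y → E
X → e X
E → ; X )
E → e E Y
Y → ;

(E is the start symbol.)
Yes — I5: [E → e E ; .] vs [E → . ; X )]; I9: [Y → e e .] vs [E → . ; X )]; I10: [Y → ; .] vs [E → . ; X )]; I14: [Y → E .] vs [E → . ; X )]; I16: [Y → e e .] vs [E → . ; X )]

A shift-reduce conflict occurs when an LR(0) state has both:
  - a complete (reduce) item [A → α .] (dot at the end), and
  - a shift item [B → β . c γ] (dot before a terminal).

Augment with E' → E and build the canonical LR(0) collection (I0 = CLOSURE({[E' → . E]}), then GOTO on every symbol after a dot until no new states appear). It has 20 states:
  I0: { [E → . ; X )], [E → . e E ;], [E → . e E Y], [E' → . E] }  — shift
  I1: { [E → . ; X )], [E → . e E ;], [E → . e E Y], [E → ; . X )], [X → . Y e f], [X → . e X], [Y → . ;], [Y → . E], [Y → . e e] }  — shift
  I2: { [E' → E .] }  — accept
  I3: { [E → . ; X )], [E → . e E ;], [E → . e E Y], [E → e . E ;], [E → e . E Y] }  — shift
  I4: { [E → . ; X )], [E → . e E ;], [E → . e E Y], [E → e E . ;], [E → e E . Y], [Y → . ;], [Y → . E], [Y → . e e] }  — shift
  I5: { [E → . ; X )], [E → . e E ;], [E → . e E Y], [E → ; . X )], [E → e E ; .], [X → . Y e f], [X → . e X], [Y → . ;], [Y → . E], [Y → . e e], [Y → ; .] }  — shift, 2 reduces
  I6: { [Y → E .] }  — reduce
  I7: { [E → e E Y .] }  — reduce
  I8: { [E → . ; X )], [E → . e E ;], [E → . e E Y], [E → e . E ;], [E → e . E Y], [Y → e . e] }  — shift
  I9: { [E → . ; X )], [E → . e E ;], [E → . e E Y], [E → e . E ;], [E → e . E Y], [Y → e e .] }  — shift, reduce
  I10: { [E → . ; X )], [E → . e E ;], [E → . e E Y], [E → ; . X )], [X → . Y e f], [X → . e X], [Y → . ;], [Y → . E], [Y → . e e], [Y → ; .] }  — shift, reduce
  I11: { [E → ; X . )] }  — shift
  I12: { [X → Y . e f] }  — shift
  I13: { [E → . ; X )], [E → . e E ;], [E → . e E Y], [E → e . E ;], [E → e . E Y], [X → . Y e f], [X → . e X], [X → e . X], [Y → . ;], [Y → . E], [Y → . e e], [Y → e . e] }  — shift
  I14: { [E → . ; X )], [E → . e E ;], [E → . e E Y], [E → e E . ;], [E → e E . Y], [Y → . ;], [Y → . E], [Y → . e e], [Y → E .] }  — shift, reduce
  I15: { [X → e X .] }  — reduce
  I16: { [E → . ; X )], [E → . e E ;], [E → . e E Y], [E → e . E ;], [E → e . E Y], [X → . Y e f], [X → . e X], [X → e . X], [Y → . ;], [Y → . E], [Y → . e e], [Y → e . e], [Y → e e .] }  — shift, reduce
  I17: { [X → Y e . f] }  — shift
  I18: { [X → Y e f .] }  — reduce
  I19: { [E → ; X ) .] }  — reduce

I5 contains reduce items [E → e E ; .], [Y → ; .] and shift items [E → . ; X )], [E → . e E ;], [E → . e E Y], [X → . e X], [Y → . ;], [Y → . e e] — shift-reduce conflict.
I9 contains reduce item [Y → e e .] and shift items [E → . ; X )], [E → . e E ;], [E → . e E Y] — shift-reduce conflict.
I10 contains reduce item [Y → ; .] and shift items [E → . ; X )], [E → . e E ;], [E → . e E Y], [X → . e X], [Y → . ;], [Y → . e e] — shift-reduce conflict.
I14 contains reduce item [Y → E .] and shift items [E → . ; X )], [E → . e E ;], [E → e E . ;], [E → . e E Y], [Y → . ;], [Y → . e e] — shift-reduce conflict.
I16 contains reduce item [Y → e e .] and shift items [E → . ; X )], [E → . e E ;], [E → . e E Y], [X → . e X], [Y → . ;], [Y → . e e], [Y → e . e] — shift-reduce conflict.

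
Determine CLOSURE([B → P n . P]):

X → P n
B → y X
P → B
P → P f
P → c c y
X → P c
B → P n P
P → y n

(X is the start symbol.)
{ [B → . P n P], [B → . y X], [B → P n . P], [P → . B], [P → . P f], [P → . c c y], [P → . y n] }

To compute CLOSURE, for each item [A → α.Bβ] where B is a non-terminal, add [B → .γ] for all productions B → γ; repeat for the newly added items until nothing changes.

Start with: [B → P n . P]
  [B → P n . P] has the dot before P: add [P → . B], [P → . P f], [P → . c c y], [P → . y n]
  [P → . B] has the dot before B: add [B → . y X], [B → . P n P]
No further items can be added.

CLOSURE = { [B → . P n P], [B → . y X], [B → P n . P], [P → . B], [P → . P f], [P → . c c y], [P → . y n] }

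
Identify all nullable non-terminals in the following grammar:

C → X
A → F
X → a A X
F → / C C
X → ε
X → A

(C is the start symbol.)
{ 'C', 'X' }

ε-productions: X → ε
So X is immediately nullable.
C → X: every symbol on the right is nullable, so C is nullable too.
No further non-terminal can be added: every production for the remaining non-terminals contains a terminal or a non-nullable non-terminal.
Nullable = { 'C', 'X' }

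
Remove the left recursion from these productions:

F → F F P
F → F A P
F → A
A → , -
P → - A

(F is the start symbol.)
F → A F'
F' → F P F'
F' → A P F'
F' → ε
A → , -
P → - A

F is directly left-recursive. The standard transformation for
  A → A α₁ | ... | A α_m | β₁ | ... | β_n
is
  A  → β₁ A' | ... | β_n A'
  A' → α₁ A' | ... | α_m A' | ε

F → A becomes F → A F'
F → F F P becomes F' → F P F'
F → F A P becomes F' → A P F'
Add F' → ε

Productions for other non-terminals are unchanged:
  A → , -
  P → - A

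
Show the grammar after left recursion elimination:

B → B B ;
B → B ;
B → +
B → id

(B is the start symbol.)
B → + B'
B → id B'
B' → B ; B'
B' → ; B'
B' → ε

B is directly left-recursive. The standard transformation for
  A → A α₁ | ... | A α_m | β₁ | ... | β_n
is
  A  → β₁ A' | ... | β_n A'
  A' → α₁ A' | ... | α_m A' | ε

B → + becomes B → + B'
B → id becomes B → id B'
B → B B ; becomes B' → B ; B'
B → B ; becomes B' → ; B'
Add B' → ε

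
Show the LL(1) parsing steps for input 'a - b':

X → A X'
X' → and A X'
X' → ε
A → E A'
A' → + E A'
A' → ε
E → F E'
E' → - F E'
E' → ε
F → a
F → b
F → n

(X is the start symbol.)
LL(1) parsing maintains a stack (initially the start symbol over $) and the input. At each step: if the stack top is a terminal, match it against the current input token; if it is a non-terminal N, replace it with the RHS of M[N, lookahead] (the unique production whose predict set contains the lookahead).

Stack is shown with the top on the left.

Stack           Input    Action
-------------------------------
X $             a - b $  output X → A X'
A X' $          a - b $  output A → E A'
E A' X' $       a - b $  output E → F E'
F E' A' X' $    a - b $  output F → a
a E' A' X' $    a - b $  match 'a'
E' A' X' $      - b $    output E' → - F E'
- F E' A' X' $  - b $    match '-'
F E' A' X' $    b $      output F → b
b E' A' X' $    b $      match 'b'
E' A' X' $      $        output E' → ε
A' X' $         $        output A' → ε
X' $            $        output X' → ε
$               $        accept

The string is accepted.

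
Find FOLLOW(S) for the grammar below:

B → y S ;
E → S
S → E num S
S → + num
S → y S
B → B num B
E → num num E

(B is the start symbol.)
{ ';', 'num' }

In B → y S ;: S is followed by ';', add FIRST(';') \ {ε} = { ';' }
In E → S: S is at the end, add FOLLOW(E)
In S → E num S: S is at the end; this adds FOLLOW(S) to itself — nothing new
In S → y S: S is at the end; this adds FOLLOW(S) to itself — nothing new

The FOLLOW sets referred to above (computed the same way, to a fixed point):
  FOLLOW(E) = { 'num' }

Taking the union: FOLLOW(S) = { ';', 'num' }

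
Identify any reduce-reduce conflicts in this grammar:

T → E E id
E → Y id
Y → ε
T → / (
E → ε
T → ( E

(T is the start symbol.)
A reduce-reduce conflict occurs when an LR(0) state has two complete items [A → α .] and [B → β .] — both call for a reduction, and with no lookahead the parser cannot choose between them.

Augment with T' → T and build the canonical LR(0) collection (I0 = CLOSURE({[T' → . T]}), then GOTO on every symbol after a dot until no new states appear). It has 11 states:
  I0: { [E → . Y id], [E → .], [T → . ( E], [T → . / (], [T → . E E id], [T' → . T], [Y → .] }  — shift, 2 reduces
  I1: { [E → . Y id], [E → .], [T → ( . E], [Y → .] }  — 2 reduces
  I2: { [T → / . (] }  — shift
  I3: { [E → . Y id], [E → .], [T → E . E id], [Y → .] }  — 2 reduces
  I4: { [T' → T .] }  — accept
  I5: { [E → Y . id] }  — shift
  I6: { [E → Y id .] }  — reduce
  I7: { [T → E E . id] }  — shift
  I8: { [T → E E id .] }  — reduce
  I9: { [T → / ( .] }  — reduce
  I10: { [T → ( E .] }  — reduce

I0 contains complete items [E → .], [Y → .] — reduce-reduce conflict.
I1 contains complete items [E → .], [Y → .] — reduce-reduce conflict.
I3 contains complete items [E → .], [Y → .] — reduce-reduce conflict.

Answer: Yes — I0: [E → .] vs [Y → .]; I1: [E → .] vs [Y → .]; I3: [E → .] vs [Y → .]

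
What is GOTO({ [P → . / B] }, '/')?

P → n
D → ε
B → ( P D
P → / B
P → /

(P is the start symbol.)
{ [B → . ( P D], [P → / . B] }

GOTO(I, '/') = CLOSURE({ [A → αX.β] : [A → α.Xβ] ∈ I, X = '/' })

Items with dot before '/', with the dot advanced:
  [P → . / B] → [P → / . B]
Closure of the advanced items:
  [P → / . B] has the dot before B: add [B → . ( P D]

GOTO = { [B → . ( P D], [P → / . B] }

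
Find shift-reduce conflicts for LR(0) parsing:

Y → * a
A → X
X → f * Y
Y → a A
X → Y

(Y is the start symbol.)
A shift-reduce conflict occurs when an LR(0) state has both:
  - a complete (reduce) item [A → α .] (dot at the end), and
  - a shift item [B → β . c γ] (dot before a terminal).

Augment with Y' → Y and build the canonical LR(0) collection (I0 = CLOSURE({[Y' → . Y]}), then GOTO on every symbol after a dot until no new states appear). It has 11 states:
  I0: { [Y → . * a], [Y → . a A], [Y' → . Y] }  — shift
  I1: { [Y → * . a] }  — shift
  I2: { [Y' → Y .] }  — accept
  I3: { [A → . X], [X → . Y], [X → . f * Y], [Y → . * a], [Y → . a A], [Y → a . A] }  — shift
  I4: { [Y → a A .] }  — reduce
  I5: { [A → X .] }  — reduce
  I6: { [X → Y .] }  — reduce
  I7: { [X → f . * Y] }  — shift
  I8: { [X → f * . Y], [Y → . * a], [Y → . a A] }  — shift
  I9: { [X → f * Y .] }  — reduce
  I10: { [Y → * a .] }  — reduce

No state contains both a complete item and a shift item.

Answer: No shift-reduce conflicts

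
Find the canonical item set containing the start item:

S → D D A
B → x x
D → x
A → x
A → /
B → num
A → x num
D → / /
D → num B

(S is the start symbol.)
First, augment the grammar with S' → S
I₀ = CLOSURE({ [S' → . S] }):
  [S' → . S] has the dot before S: add [S → . D D A]
  [S → . D D A] has the dot before D: add [D → . x], [D → . / /], [D → . num B]
No further items can be added.

I₀ = { [D → . / /], [D → . num B], [D → . x], [S → . D D A], [S' → . S] }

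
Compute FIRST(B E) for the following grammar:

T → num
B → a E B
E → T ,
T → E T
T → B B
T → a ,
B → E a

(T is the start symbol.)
FIRST sets of the non-terminals involved (from the grammar, by fixed-point iteration):
  FIRST(B) = { 'a', 'num' }

To compute FIRST(B E), process the symbols left to right:
Symbol B is a non-terminal. Add FIRST(B) \ {ε} = { 'a', 'num' }
B is not nullable (ε ∉ FIRST(B)), so stop here.
FIRST(B E) = { 'a', 'num' }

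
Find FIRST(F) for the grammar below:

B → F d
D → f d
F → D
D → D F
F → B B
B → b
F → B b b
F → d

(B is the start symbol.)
{ 'b', 'd', 'f' }

To compute FIRST(F), examine every production with F on the left-hand side, reading each right-hand side left to right until a non-nullable symbol is reached.

FIRST sets of the other non-terminals involved (by the same procedure, iterated to a fixed point):
  FIRST(D) = { 'f' }
  FIRST(B) = { 'b', 'd', 'f' }

From F → D:
  - D is a non-terminal: add FIRST(D) \ {ε} = { 'f' }
    D is not nullable, so stop
From F → B B:
  - B is a non-terminal: add FIRST(B) \ {ε} = { 'b', 'd', 'f' }
    B is not nullable, so stop
From F → B b b:
  - B is a non-terminal: add FIRST(B) \ {ε} = { 'b', 'd', 'f' }
    B is not nullable, so stop
From F → d:
  - d is a terminal: add 'd' and stop

Collecting: FIRST(F) = { 'b', 'd', 'f' }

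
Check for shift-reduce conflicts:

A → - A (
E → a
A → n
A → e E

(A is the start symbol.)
A shift-reduce conflict occurs when an LR(0) state has both:
  - a complete (reduce) item [A → α .] (dot at the end), and
  - a shift item [B → β . c γ] (dot before a terminal).

Augment with A' → A and build the canonical LR(0) collection (I0 = CLOSURE({[A' → . A]}), then GOTO on every symbol after a dot until no new states appear). It has 9 states:
  I0: { [A → . - A (], [A → . e E], [A → . n], [A' → . A] }  — shift
  I1: { [A → - . A (], [A → . - A (], [A → . e E], [A → . n] }  — shift
  I2: { [A' → A .] }  — accept
  I3: { [A → e . E], [E → . a] }  — shift
  I4: { [A → n .] }  — reduce
  I5: { [A → e E .] }  — reduce
  I6: { [E → a .] }  — reduce
  I7: { [A → - A . (] }  — shift
  I8: { [A → - A ( .] }  — reduce

No state contains both a complete item and a shift item.

Answer: No shift-reduce conflicts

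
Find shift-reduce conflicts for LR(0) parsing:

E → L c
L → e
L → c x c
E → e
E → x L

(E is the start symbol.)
No shift-reduce conflicts

A shift-reduce conflict occurs when an LR(0) state has both:
  - a complete (reduce) item [A → α .] (dot at the end), and
  - a shift item [B → β . c γ] (dot before a terminal).

Augment with E' → E and build the canonical LR(0) collection (I0 = CLOSURE({[E' → . E]}), then GOTO on every symbol after a dot until no new states appear). It has 11 states:
  I0: { [E → . L c], [E → . e], [E → . x L], [E' → . E], [L → . c x c], [L → . e] }  — shift
  I1: { [E' → E .] }  — accept
  I2: { [E → L . c] }  — shift
  I3: { [L → c . x c] }  — shift
  I4: { [E → e .], [L → e .] }  — 2 reduces
  I5: { [E → x . L], [L → . c x c], [L → . e] }  — shift
  I6: { [E → x L .] }  — reduce
  I7: { [L → e .] }  — reduce
  I8: { [L → c x . c] }  — shift
  I9: { [L → c x c .] }  — reduce
  I10: { [E → L c .] }  — reduce

No state contains both a complete item and a shift item.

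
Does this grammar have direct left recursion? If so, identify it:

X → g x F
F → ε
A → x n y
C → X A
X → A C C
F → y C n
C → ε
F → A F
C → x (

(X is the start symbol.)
No direct left recursion

X → g x F: starts with g
F → ε: starts with ε
A → x n y: starts with x
C → X A: starts with X
X → A C C: starts with A
F → y C n: starts with y
C → ε: starts with ε
F → A F: starts with A
C → x (: starts with x

No direct left recursion found.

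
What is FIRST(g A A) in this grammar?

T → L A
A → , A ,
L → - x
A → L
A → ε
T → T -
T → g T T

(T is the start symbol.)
{ 'g' }

To compute FIRST(g A A), process the symbols left to right:
Symbol g is a terminal. Add 'g' and stop.
FIRST(g A A) = { 'g' }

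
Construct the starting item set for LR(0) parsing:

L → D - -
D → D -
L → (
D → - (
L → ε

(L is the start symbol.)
{ [D → . - (], [D → . D -], [L → . (], [L → . D - -], [L → .], [L' → . L] }

First, augment the grammar with L' → L
I₀ = CLOSURE({ [L' → . L] }):
  [L' → . L] has the dot before L: add [L → . D - -], [L → . (], [L → .]
  [L → . D - -] has the dot before D: add [D → . D -], [D → . - (]
No further items can be added.

I₀ = { [D → . - (], [D → . D -], [L → . (], [L → . D - -], [L → .], [L' → . L] }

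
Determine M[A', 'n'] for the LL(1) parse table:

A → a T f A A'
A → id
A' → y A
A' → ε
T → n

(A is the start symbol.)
Empty (error entry)

To find M[A', 'n'], we find productions for A' where 'n' is in the predict set (PREDICT(N → α) = (FIRST(α) \ {ε}) ∪ (FOLLOW(N) if α ⇒* ε)).

Relevant sets:
  FOLLOW(A') = { $, 'y' }

A' → y A: PREDICT = { 'y' }
A' → ε: PREDICT = { $, 'y' }

M[A', 'n'] is empty (no production applies)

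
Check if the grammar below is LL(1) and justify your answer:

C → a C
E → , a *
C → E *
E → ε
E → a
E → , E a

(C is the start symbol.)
A grammar is LL(1) if for each non-terminal N with multiple productions, the predict sets of those productions are pairwise disjoint, where PREDICT(N → α) = (FIRST(α) \ {ε}) ∪ (FOLLOW(N) if α ⇒* ε).

Relevant sets:
  FIRST(E) = { ',', 'a', ε }
  FOLLOW(E) = { '*', 'a' }

For C:
  PREDICT(C → a C) = { 'a' }
  PREDICT(C → E '*') = { '*', ',', 'a' }
For E:
  PREDICT(E → ',' a '*') = { ',' }
  PREDICT(E → ε) = { '*', 'a' }
  PREDICT(E → a) = { 'a' }
  PREDICT(E → ',' E a) = { ',' }

Conflict found: Predict set conflict for C: { 'a' }
The grammar is NOT LL(1).

Answer: No. Predict set conflict for C: { 'a' }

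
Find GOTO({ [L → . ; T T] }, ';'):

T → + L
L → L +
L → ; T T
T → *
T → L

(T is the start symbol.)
{ [L → . ; T T], [L → . L +], [L → ; . T T], [T → . *], [T → . + L], [T → . L] }

GOTO(I, ';') = CLOSURE({ [A → αX.β] : [A → α.Xβ] ∈ I, X = ';' })

Items with dot before ';', with the dot advanced:
  [L → . ; T T] → [L → ; . T T]
Closure of the advanced items:
  [L → ; . T T] has the dot before T: add [T → . + L], [T → . *], [T → . L]
  [T → . L] has the dot before L: add [L → . L +], [L → . ; T T]

GOTO = { [L → . ; T T], [L → . L +], [L → ; . T T], [T → . *], [T → . + L], [T → . L] }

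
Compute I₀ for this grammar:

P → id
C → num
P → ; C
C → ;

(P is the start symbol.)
{ [P → . ; C], [P → . id], [P' → . P] }

First, augment the grammar with P' → P
I₀ = CLOSURE({ [P' → . P] }):
  [P' → . P] has the dot before P: add [P → . id], [P → . ; C]
No further items can be added.

I₀ = { [P → . ; C], [P → . id], [P' → . P] }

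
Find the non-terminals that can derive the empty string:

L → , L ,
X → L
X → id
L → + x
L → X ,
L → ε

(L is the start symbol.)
A non-terminal is nullable if it can derive ε (the empty string): either it has an ε-production, or it has a production whose right-hand side consists entirely of nullable non-terminals.

ε-productions: L → ε
So L is immediately nullable.
X → L: every symbol on the right is nullable, so X is nullable too.
Every non-terminal is now nullable.
Nullable = { 'L', 'X' }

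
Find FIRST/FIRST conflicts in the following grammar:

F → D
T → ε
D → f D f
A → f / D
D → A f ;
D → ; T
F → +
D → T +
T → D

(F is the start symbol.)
Yes. F → D / F → '+' on { '+' }; D → f D f / D → A f ';' on { 'f' }; D → f D f / D → T '+' on { 'f' }; D → A f ';' / D → T '+' on { 'f' }; D → ';' T / D → T '+' on { ';' }

A FIRST/FIRST conflict occurs when two productions N → α and N → β for the same non-terminal have FIRST(α) ∩ FIRST(β) ≠ ∅ (with ε ∈ FIRST of a nullable right-hand side, so two nullable alternatives also conflict).

FIRST sets of the non-terminals at (or reachable through a nullable prefix from) the front of some alternative:
  FIRST(D) = { '+', ';', 'f' }
  FIRST(A) = { 'f' }
  FIRST(T) = { '+', ';', 'f', ε }

Productions for F:
  F → D: FIRST = { '+', ';', 'f' }
  F → +: FIRST = { '+' }
Productions for T:
  T → ε: FIRST = { ε }
  T → D: FIRST = { '+', ';', 'f' }
Productions for D:
  D → f D f: FIRST = { 'f' }
  D → A f ;: FIRST = { 'f' }
  D → ; T: FIRST = { ';' }
  D → T +: FIRST = { '+', ';', 'f' }
A has only one production, so no FIRST/FIRST conflict is possible there.

Conflict for F: F → D and F → +
  Overlap: { '+' }
Conflict for D: D → f D f and D → A f ;
  Overlap: { 'f' }
Conflict for D: D → f D f and D → T +
  Overlap: { 'f' }
Conflict for D: D → A f ; and D → T +
  Overlap: { 'f' }
Conflict for D: D → ; T and D → T +
  Overlap: { ';' }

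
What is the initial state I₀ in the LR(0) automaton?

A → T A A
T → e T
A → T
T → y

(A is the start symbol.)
First, augment the grammar with A' → A
I₀ = CLOSURE({ [A' → . A] }):
  [A' → . A] has the dot before A: add [A → . T A A], [A → . T]
  [A → . T A A] has the dot before T: add [T → . e T], [T → . y]
No further items can be added.

I₀ = { [A → . T A A], [A → . T], [A' → . A], [T → . e T], [T → . y] }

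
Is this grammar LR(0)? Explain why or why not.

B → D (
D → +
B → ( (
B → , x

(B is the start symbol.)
A grammar is LR(0) if no state in the canonical LR(0) collection has:
  - both a shift item (dot before a terminal) and a complete item (shift-reduce conflict), or
  - two or more complete items (reduce-reduce conflict; the accept item [B' → B .] counts as a complete item here).

Augment with B' → B and build the canonical LR(0) collection (I0 = CLOSURE({[B' → . B]}), then GOTO on every symbol after a dot until no new states appear). It has 9 states:
  I0: { [B → . ( (], [B → . , x], [B → . D (], [B' → . B], [D → . +] }  — shift
  I1: { [B → ( . (] }  — shift
  I2: { [D → + .] }  — reduce
  I3: { [B → , . x] }  — shift
  I4: { [B' → B .] }  — accept
  I5: { [B → D . (] }  — shift
  I6: { [B → D ( .] }  — reduce
  I7: { [B → , x .] }  — reduce
  I8: { [B → ( ( .] }  — reduce

Every state is either a pure shift/goto state or contains exactly one complete item and nothing to shift — no conflicts. The grammar is LR(0).

Answer: Yes, the grammar is LR(0)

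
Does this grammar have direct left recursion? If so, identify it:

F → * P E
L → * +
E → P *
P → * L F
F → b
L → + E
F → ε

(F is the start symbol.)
No direct left recursion

Direct left recursion occurs when N → N α for some non-terminal N (the right-hand side begins with the left-hand side itself).

F → * P E: starts with '*'
L → * +: starts with '*'
E → P *: starts with P
P → * L F: starts with '*'
F → b: starts with b
L → + E: starts with '+'
F → ε: starts with ε

No direct left recursion found.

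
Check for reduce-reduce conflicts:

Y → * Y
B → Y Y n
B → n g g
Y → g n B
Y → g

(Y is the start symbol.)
No reduce-reduce conflicts

Augment with Y' → Y and build the canonical LR(0) collection (I0 = CLOSURE({[Y' → . Y]}), then GOTO on every symbol after a dot until no new states appear). It has 13 states:
  I0: { [Y → . * Y], [Y → . g n B], [Y → . g], [Y' → . Y] }  — shift
  I1: { [Y → * . Y], [Y → . * Y], [Y → . g n B], [Y → . g] }  — shift
  I2: { [Y' → Y .] }  — accept
  I3: { [Y → g . n B], [Y → g .] }  — shift, reduce
  I4: { [B → . Y Y n], [B → . n g g], [Y → . * Y], [Y → . g n B], [Y → . g], [Y → g n . B] }  — shift
  I5: { [Y → g n B .] }  — reduce
  I6: { [B → Y . Y n], [Y → . * Y], [Y → . g n B], [Y → . g] }  — shift
  I7: { [B → n . g g] }  — shift
  I8: { [B → n g . g] }  — shift
  I9: { [B → n g g .] }  — reduce
  I10: { [B → Y Y . n] }  — shift
  I11: { [B → Y Y n .] }  — reduce
  I12: { [Y → * Y .] }  — reduce

No state contains more than one complete item.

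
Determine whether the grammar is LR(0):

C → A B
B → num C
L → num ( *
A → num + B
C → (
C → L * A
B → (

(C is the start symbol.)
Yes, the grammar is LR(0)

A grammar is LR(0) if no state in the canonical LR(0) collection has:
  - both a shift item (dot before a terminal) and a complete item (shift-reduce conflict), or
  - two or more complete items (reduce-reduce conflict; the accept item [C' → C .] counts as a complete item here).

Augment with C' → C and build the canonical LR(0) collection (I0 = CLOSURE({[C' → . C]}), then GOTO on every symbol after a dot until no new states appear). It has 17 states:
  I0: { [A → . num + B], [C → . (], [C → . A B], [C → . L * A], [C' → . C], [L → . num ( *] }  — shift
  I1: { [C → ( .] }  — reduce
  I2: { [B → . (], [B → . num C], [C → A . B] }  — shift
  I3: { [C' → C .] }  — accept
  I4: { [C → L . * A] }  — shift
  I5: { [A → num . + B], [L → num . ( *] }  — shift
  I6: { [L → num ( . *] }  — shift
  I7: { [A → num + . B], [B → . (], [B → . num C] }  — shift
  I8: { [B → ( .] }  — reduce
  I9: { [A → num + B .] }  — reduce
  I10: { [A → . num + B], [B → num . C], [C → . (], [C → . A B], [C → . L * A], [L → . num ( *] }  — shift
  I11: { [B → num C .] }  — reduce
  I12: { [L → num ( * .] }  — reduce
  I13: { [A → . num + B], [C → L * . A] }  — shift
  I14: { [C → L * A .] }  — reduce
  I15: { [A → num . + B] }  — shift
  I16: { [C → A B .] }  — reduce

Every state is either a pure shift/goto state or contains exactly one complete item and nothing to shift — no conflicts. The grammar is LR(0).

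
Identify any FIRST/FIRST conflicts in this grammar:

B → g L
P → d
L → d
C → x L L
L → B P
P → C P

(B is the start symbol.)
FIRST sets of the non-terminals at (or reachable through a nullable prefix from) the front of some alternative:
  FIRST(C) = { 'x' }
  FIRST(B) = { 'g' }

Productions for P:
  P → d: FIRST = { 'd' }
  P → C P: FIRST = { 'x' }
Productions for L:
  L → d: FIRST = { 'd' }
  L → B P: FIRST = { 'g' }
B, C have only one production, so no FIRST/FIRST conflict is possible there.

All alternatives of each non-terminal have pairwise disjoint FIRST sets.

Answer: No FIRST/FIRST conflicts.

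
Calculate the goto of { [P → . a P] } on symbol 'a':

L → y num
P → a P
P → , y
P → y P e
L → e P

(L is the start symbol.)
{ [P → . , y], [P → . a P], [P → . y P e], [P → a . P] }

GOTO(I, 'a') = CLOSURE({ [A → αX.β] : [A → α.Xβ] ∈ I, X = 'a' })

Items with dot before 'a', with the dot advanced:
  [P → . a P] → [P → a . P]
Closure of the advanced items:
  [P → a . P] has the dot before P: add [P → . a P], [P → . , y], [P → . y P e]

GOTO = { [P → . , y], [P → . a P], [P → . y P e], [P → a . P] }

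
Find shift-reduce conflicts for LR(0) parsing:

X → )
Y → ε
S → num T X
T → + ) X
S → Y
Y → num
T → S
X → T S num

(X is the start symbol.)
Yes — I0: [Y → .] vs [S → . num T X]; I4: [Y → .] vs [S → . num T X]; I7: [Y → .] vs [S → . num T X]; I8: [Y → .] vs [S → . num T X]; I12: [Y → .] vs [S → . num T X]

A shift-reduce conflict occurs when an LR(0) state has both:
  - a complete (reduce) item [A → α .] (dot at the end), and
  - a shift item [B → β . c γ] (dot before a terminal).

Augment with X' → X and build the canonical LR(0) collection (I0 = CLOSURE({[X' → . X]}), then GOTO on every symbol after a dot until no new states appear). It has 14 states:
  I0: { [S → . Y], [S → . num T X], [T → . + ) X], [T → . S], [X → . )], [X → . T S num], [X' → . X], [Y → . num], [Y → .] }  — shift, reduce
  I1: { [X → ) .] }  — reduce
  I2: { [T → + . ) X] }  — shift
  I3: { [T → S .] }  — reduce
  I4: { [S → . Y], [S → . num T X], [X → T . S num], [Y → . num], [Y → .] }  — shift, reduce
  I5: { [X' → X .] }  — accept
  I6: { [S → Y .] }  — reduce
  I7: { [S → . Y], [S → . num T X], [S → num . T X], [T → . + ) X], [T → . S], [Y → . num], [Y → .], [Y → num .] }  — shift, 2 reduces
  I8: { [S → . Y], [S → . num T X], [S → num T . X], [T → . + ) X], [T → . S], [X → . )], [X → . T S num], [Y → . num], [Y → .] }  — shift, reduce
  I9: { [S → num T X .] }  — reduce
  I10: { [X → T S . num] }  — shift
  I11: { [X → T S num .] }  — reduce
  I12: { [S → . Y], [S → . num T X], [T → + ) . X], [T → . + ) X], [T → . S], [X → . )], [X → . T S num], [Y → . num], [Y → .] }  — shift, reduce
  I13: { [T → + ) X .] }  — reduce

I0 contains reduce item [Y → .] and shift items [S → . num T X], [T → . + ) X], [X → . )], [Y → . num] — shift-reduce conflict.
I4 contains reduce item [Y → .] and shift items [S → . num T X], [Y → . num] — shift-reduce conflict.
I7 contains reduce items [Y → .], [Y → num .] and shift items [S → . num T X], [T → . + ) X], [Y → . num] — shift-reduce conflict.
I8 contains reduce item [Y → .] and shift items [S → . num T X], [T → . + ) X], [X → . )], [Y → . num] — shift-reduce conflict.
I12 contains reduce item [Y → .] and shift items [S → . num T X], [T → . + ) X], [X → . )], [Y → . num] — shift-reduce conflict.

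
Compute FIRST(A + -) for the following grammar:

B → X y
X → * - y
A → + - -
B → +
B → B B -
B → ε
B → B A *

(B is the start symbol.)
FIRST sets of the non-terminals involved (from the grammar, by fixed-point iteration):
  FIRST(A) = { '+' }

To compute FIRST(A + -), process the symbols left to right:
Symbol A is a non-terminal. Add FIRST(A) \ {ε} = { '+' }
A is not nullable (ε ∉ FIRST(A)), so stop here.
FIRST(A + -) = { '+' }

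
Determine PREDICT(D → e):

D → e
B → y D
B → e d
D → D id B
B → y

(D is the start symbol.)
{ 'e' }

PREDICT(D → e) = (FIRST(RHS) \ {ε}) ∪ (FOLLOW(D) if ε ∈ FIRST(RHS), i.e. RHS ⇒* ε)
FIRST(e) = { 'e' }
ε ∉ FIRST(e), so FOLLOW(D) is not added.
PREDICT(D → e) = { 'e' }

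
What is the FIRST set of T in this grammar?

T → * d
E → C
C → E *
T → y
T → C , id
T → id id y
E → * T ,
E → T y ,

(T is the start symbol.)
To compute FIRST(T), examine every production with T on the left-hand side, reading each right-hand side left to right until a non-nullable symbol is reached.

FIRST sets of the other non-terminals involved (by the same procedure, iterated to a fixed point):
  FIRST(C) = { '*', 'id', 'y' }

From T → * d:
  - '*' is a terminal: add '*' and stop
From T → y:
  - y is a terminal: add 'y' and stop
From T → C , id:
  - C is a non-terminal: add FIRST(C) \ {ε} = { '*', 'id', 'y' }
    C is not nullable, so stop
From T → id id y:
  - id is a terminal: add 'id' and stop

Collecting: FIRST(T) = { '*', 'id', 'y' }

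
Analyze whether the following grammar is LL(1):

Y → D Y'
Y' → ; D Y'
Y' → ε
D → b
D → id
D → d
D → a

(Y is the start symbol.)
Relevant sets:
  FOLLOW(Y') = { $ }

For Y':
  PREDICT(Y' → ';' D Y') = { ';' }
  PREDICT(Y' → ε) = { $ }
For D:
  PREDICT(D → b) = { 'b' }
  PREDICT(D → id) = { 'id' }
  PREDICT(D → d) = { 'd' }
  PREDICT(D → a) = { 'a' }
Y has a single production, so nothing to check there.

All predict sets are disjoint. The grammar IS LL(1).

Answer: Yes, the grammar is LL(1).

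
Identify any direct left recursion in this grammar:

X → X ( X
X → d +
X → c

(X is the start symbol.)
Yes, X is left-recursive

X → X ( X: LEFT RECURSIVE (starts with X)
X → d +: starts with d
X → c: starts with c

The grammar has direct left recursion on: X.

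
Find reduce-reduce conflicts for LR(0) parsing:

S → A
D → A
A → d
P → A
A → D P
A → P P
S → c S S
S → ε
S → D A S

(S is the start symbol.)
Augment with S' → S and build the canonical LR(0) collection (I0 = CLOSURE({[S' → . S]}), then GOTO on every symbol after a dot until no new states appear). It has 15 states:
  I0: { [A → . D P], [A → . P P], [A → . d], [D → . A], [P → . A], [S → . A], [S → . D A S], [S → . c S S], [S → .], [S' → . S] }  — shift, reduce
  I1: { [D → A .], [P → A .], [S → A .] }  — 3 reduces
  I2: { [A → . D P], [A → . P P], [A → . d], [A → D . P], [D → . A], [P → . A], [S → D . A S] }  — shift
  I3: { [A → . D P], [A → . P P], [A → . d], [A → P . P], [D → . A], [P → . A] }  — shift
  I4: { [S' → S .] }  — accept
  I5: { [A → . D P], [A → . P P], [A → . d], [D → . A], [P → . A], [S → . A], [S → . D A S], [S → . c S S], [S → .], [S → c . S S] }  — shift, reduce
  I6: { [A → d .] }  — reduce
  I7: { [A → . D P], [A → . P P], [A → . d], [D → . A], [P → . A], [S → . A], [S → . D A S], [S → . c S S], [S → .], [S → c S . S] }  — shift, reduce
  I8: { [S → c S S .] }  — reduce
  I9: { [D → A .], [P → A .] }  — 2 reduces
  I10: { [A → . D P], [A → . P P], [A → . d], [A → D . P], [D → . A], [P → . A] }  — shift
  I11: { [A → . D P], [A → . P P], [A → . d], [A → P . P], [A → P P .], [D → . A], [P → . A] }  — shift, reduce
  I12: { [A → . D P], [A → . P P], [A → . d], [A → D P .], [A → P . P], [D → . A], [P → . A] }  — shift, reduce
  I13: { [A → . D P], [A → . P P], [A → . d], [D → . A], [D → A .], [P → . A], [P → A .], [S → . A], [S → . D A S], [S → . c S S], [S → .], [S → D A . S] }  — shift, 3 reduces
  I14: { [S → D A S .] }  — reduce

I1 contains complete items [D → A .], [P → A .], [S → A .] — reduce-reduce conflict.
I9 contains complete items [D → A .], [P → A .] — reduce-reduce conflict.
I13 contains complete items [D → A .], [P → A .], [S → .] — reduce-reduce conflict.

Answer: Yes — I1: [D → A .] vs [P → A .]; I9: [D → A .] vs [P → A .]; I13: [D → A .] vs [P → A .]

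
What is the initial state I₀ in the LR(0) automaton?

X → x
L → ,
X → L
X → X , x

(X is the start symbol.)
First, augment the grammar with X' → X
I₀ = CLOSURE({ [X' → . X] }):
  [X' → . X] has the dot before X: add [X → . x], [X → . L], [X → . X , x]
  [X → . L] has the dot before L: add [L → . ,]
No further items can be added.

I₀ = { [L → . ,], [X → . L], [X → . X , x], [X → . x], [X' → . X] }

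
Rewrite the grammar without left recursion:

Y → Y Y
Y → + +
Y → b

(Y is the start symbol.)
Y is directly left-recursive. The standard transformation for
  A → A α₁ | ... | A α_m | β₁ | ... | β_n
is
  A  → β₁ A' | ... | β_n A'
  A' → α₁ A' | ... | α_m A' | ε

Y → + + becomes Y → + + Y'
Y → b becomes Y → b Y'
Y → Y Y becomes Y' → Y Y'
Add Y' → ε

Resulting grammar:
Y → + + Y'
Y → b Y'
Y' → Y Y'
Y' → ε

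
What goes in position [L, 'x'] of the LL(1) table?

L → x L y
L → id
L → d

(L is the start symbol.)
L → x L y

To find M[L, 'x'], we find productions for L where 'x' is in the predict set (PREDICT(N → α) = (FIRST(α) \ {ε}) ∪ (FOLLOW(N) if α ⇒* ε)).

L → x L y: PREDICT = { 'x' }
  'x' is in predict set, so this production goes in M[L, 'x']
L → id: PREDICT = { 'id' }
L → d: PREDICT = { 'd' }

M[L, 'x'] = L → x L y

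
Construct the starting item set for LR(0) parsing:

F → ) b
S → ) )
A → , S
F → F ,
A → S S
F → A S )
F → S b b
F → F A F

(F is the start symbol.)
First, augment the grammar with F' → F
I₀ = CLOSURE({ [F' → . F] }):
  [F' → . F] has the dot before F: add [F → . ) b], [F → . F ,], [F → . A S )], [F → . S b b], [F → . F A F]
  [F → . A S )] has the dot before A: add [A → . , S], [A → . S S]
  [F → . S b b] has the dot before S: add [S → . ) )]
No further items can be added.

I₀ = { [A → . , S], [A → . S S], [F → . ) b], [F → . A S )], [F → . F ,], [F → . F A F], [F → . S b b], [F' → . F], [S → . ) )] }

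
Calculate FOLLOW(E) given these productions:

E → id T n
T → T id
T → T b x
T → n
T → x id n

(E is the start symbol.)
To compute FOLLOW(E), find every occurrence of E on a right-hand side N → α E β: add FIRST(β) \ {ε}, and if β is empty or nullable also add FOLLOW(N). Iterate to a fixed point.

E is the start symbol, so $ ∈ FOLLOW(E).
E does not occur on any right-hand side.

Taking the union: FOLLOW(E) = { $ }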